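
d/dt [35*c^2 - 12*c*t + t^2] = -12*c + 2*t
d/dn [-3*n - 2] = -3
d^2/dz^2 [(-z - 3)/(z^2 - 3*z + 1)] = 2*(3*z*(z^2 - 3*z + 1) - (z + 3)*(2*z - 3)^2)/(z^2 - 3*z + 1)^3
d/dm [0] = 0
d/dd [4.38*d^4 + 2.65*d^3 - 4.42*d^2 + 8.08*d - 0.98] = 17.52*d^3 + 7.95*d^2 - 8.84*d + 8.08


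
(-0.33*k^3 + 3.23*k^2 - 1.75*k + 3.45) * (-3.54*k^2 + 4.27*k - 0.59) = 1.1682*k^5 - 12.8433*k^4 + 20.1818*k^3 - 21.5912*k^2 + 15.764*k - 2.0355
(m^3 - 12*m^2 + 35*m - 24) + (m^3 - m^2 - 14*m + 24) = 2*m^3 - 13*m^2 + 21*m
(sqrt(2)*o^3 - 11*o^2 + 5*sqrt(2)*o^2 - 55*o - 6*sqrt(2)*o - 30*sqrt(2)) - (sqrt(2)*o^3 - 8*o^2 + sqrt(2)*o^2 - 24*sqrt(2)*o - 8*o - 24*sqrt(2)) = -3*o^2 + 4*sqrt(2)*o^2 - 47*o + 18*sqrt(2)*o - 6*sqrt(2)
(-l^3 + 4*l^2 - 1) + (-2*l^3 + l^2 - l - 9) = -3*l^3 + 5*l^2 - l - 10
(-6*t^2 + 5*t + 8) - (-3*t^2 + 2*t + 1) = -3*t^2 + 3*t + 7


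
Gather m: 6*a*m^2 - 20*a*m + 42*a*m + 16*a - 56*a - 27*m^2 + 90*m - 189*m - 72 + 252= -40*a + m^2*(6*a - 27) + m*(22*a - 99) + 180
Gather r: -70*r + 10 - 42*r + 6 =16 - 112*r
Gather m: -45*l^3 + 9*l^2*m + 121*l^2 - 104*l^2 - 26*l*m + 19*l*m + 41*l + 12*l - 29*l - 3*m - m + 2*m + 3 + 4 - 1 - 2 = -45*l^3 + 17*l^2 + 24*l + m*(9*l^2 - 7*l - 2) + 4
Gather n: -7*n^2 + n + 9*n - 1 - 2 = -7*n^2 + 10*n - 3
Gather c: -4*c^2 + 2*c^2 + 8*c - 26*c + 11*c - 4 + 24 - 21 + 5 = -2*c^2 - 7*c + 4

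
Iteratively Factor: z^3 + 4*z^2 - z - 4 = (z + 4)*(z^2 - 1) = (z + 1)*(z + 4)*(z - 1)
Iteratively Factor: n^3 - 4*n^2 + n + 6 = (n + 1)*(n^2 - 5*n + 6) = (n - 2)*(n + 1)*(n - 3)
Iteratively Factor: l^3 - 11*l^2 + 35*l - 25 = (l - 5)*(l^2 - 6*l + 5) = (l - 5)^2*(l - 1)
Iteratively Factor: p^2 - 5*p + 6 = (p - 3)*(p - 2)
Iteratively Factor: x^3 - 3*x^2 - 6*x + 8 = (x - 1)*(x^2 - 2*x - 8) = (x - 4)*(x - 1)*(x + 2)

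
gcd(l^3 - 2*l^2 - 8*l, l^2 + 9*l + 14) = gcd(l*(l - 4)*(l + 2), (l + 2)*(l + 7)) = l + 2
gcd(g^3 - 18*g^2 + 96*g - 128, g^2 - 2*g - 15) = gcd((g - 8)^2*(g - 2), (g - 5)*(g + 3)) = 1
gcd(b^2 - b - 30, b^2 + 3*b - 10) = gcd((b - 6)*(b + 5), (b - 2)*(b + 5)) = b + 5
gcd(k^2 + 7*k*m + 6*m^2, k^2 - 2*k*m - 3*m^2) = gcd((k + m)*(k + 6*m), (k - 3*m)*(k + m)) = k + m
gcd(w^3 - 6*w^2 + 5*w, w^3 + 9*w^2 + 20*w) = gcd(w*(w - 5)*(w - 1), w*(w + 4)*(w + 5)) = w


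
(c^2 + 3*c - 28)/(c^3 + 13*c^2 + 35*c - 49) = (c - 4)/(c^2 + 6*c - 7)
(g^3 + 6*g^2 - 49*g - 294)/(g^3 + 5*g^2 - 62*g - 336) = (g - 7)/(g - 8)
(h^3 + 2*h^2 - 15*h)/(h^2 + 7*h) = (h^2 + 2*h - 15)/(h + 7)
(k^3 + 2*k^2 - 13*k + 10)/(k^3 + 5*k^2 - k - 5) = (k - 2)/(k + 1)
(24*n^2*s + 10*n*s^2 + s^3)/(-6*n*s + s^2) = (24*n^2 + 10*n*s + s^2)/(-6*n + s)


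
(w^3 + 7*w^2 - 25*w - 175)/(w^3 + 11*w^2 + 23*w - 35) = (w - 5)/(w - 1)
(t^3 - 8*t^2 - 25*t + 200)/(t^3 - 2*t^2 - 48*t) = (t^2 - 25)/(t*(t + 6))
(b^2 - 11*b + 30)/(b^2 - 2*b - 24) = (b - 5)/(b + 4)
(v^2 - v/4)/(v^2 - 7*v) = (v - 1/4)/(v - 7)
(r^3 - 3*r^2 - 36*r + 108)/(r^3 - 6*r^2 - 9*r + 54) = (r + 6)/(r + 3)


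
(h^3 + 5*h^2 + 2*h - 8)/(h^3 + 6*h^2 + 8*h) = (h - 1)/h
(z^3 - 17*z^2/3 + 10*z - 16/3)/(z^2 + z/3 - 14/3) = (3*z^2 - 11*z + 8)/(3*z + 7)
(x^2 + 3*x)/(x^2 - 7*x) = (x + 3)/(x - 7)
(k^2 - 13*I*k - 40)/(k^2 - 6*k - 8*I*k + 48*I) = (k - 5*I)/(k - 6)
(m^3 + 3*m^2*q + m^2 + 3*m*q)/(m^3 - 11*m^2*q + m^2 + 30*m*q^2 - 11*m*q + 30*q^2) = m*(m + 3*q)/(m^2 - 11*m*q + 30*q^2)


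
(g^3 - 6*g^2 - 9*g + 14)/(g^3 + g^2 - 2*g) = (g - 7)/g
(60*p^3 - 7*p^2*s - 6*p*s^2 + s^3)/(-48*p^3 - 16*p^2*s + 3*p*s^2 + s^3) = (-5*p + s)/(4*p + s)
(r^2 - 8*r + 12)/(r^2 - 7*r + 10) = (r - 6)/(r - 5)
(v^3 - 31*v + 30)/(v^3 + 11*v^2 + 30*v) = (v^2 - 6*v + 5)/(v*(v + 5))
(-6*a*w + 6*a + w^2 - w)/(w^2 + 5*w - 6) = (-6*a + w)/(w + 6)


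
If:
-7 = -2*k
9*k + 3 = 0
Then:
No Solution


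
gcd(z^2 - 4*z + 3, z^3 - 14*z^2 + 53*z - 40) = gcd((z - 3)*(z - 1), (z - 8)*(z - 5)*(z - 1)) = z - 1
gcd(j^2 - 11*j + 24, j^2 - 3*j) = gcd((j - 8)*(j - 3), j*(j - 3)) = j - 3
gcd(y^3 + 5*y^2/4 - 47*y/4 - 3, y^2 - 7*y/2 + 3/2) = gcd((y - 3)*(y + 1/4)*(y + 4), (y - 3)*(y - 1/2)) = y - 3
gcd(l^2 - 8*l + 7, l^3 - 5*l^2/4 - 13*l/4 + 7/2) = l - 1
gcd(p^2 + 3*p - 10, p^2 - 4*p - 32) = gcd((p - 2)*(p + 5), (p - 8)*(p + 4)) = 1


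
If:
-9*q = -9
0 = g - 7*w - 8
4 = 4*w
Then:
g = 15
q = 1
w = 1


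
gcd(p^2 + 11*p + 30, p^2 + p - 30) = p + 6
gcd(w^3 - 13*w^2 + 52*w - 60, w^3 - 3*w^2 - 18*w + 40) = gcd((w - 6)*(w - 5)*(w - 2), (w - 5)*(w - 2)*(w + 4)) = w^2 - 7*w + 10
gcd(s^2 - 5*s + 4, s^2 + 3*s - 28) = s - 4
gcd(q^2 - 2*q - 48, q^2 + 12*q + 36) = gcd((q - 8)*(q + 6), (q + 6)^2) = q + 6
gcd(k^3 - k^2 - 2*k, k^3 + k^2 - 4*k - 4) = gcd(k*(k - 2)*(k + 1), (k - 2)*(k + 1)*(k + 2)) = k^2 - k - 2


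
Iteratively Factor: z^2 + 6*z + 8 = (z + 2)*(z + 4)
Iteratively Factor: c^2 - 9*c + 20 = (c - 5)*(c - 4)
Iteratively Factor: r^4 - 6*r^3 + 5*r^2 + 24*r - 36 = (r + 2)*(r^3 - 8*r^2 + 21*r - 18) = (r - 3)*(r + 2)*(r^2 - 5*r + 6) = (r - 3)*(r - 2)*(r + 2)*(r - 3)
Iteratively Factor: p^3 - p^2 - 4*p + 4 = (p + 2)*(p^2 - 3*p + 2) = (p - 2)*(p + 2)*(p - 1)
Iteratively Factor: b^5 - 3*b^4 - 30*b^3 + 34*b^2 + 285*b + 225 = (b + 1)*(b^4 - 4*b^3 - 26*b^2 + 60*b + 225) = (b + 1)*(b + 3)*(b^3 - 7*b^2 - 5*b + 75) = (b - 5)*(b + 1)*(b + 3)*(b^2 - 2*b - 15) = (b - 5)*(b + 1)*(b + 3)^2*(b - 5)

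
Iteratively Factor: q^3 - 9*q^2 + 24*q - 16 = (q - 1)*(q^2 - 8*q + 16) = (q - 4)*(q - 1)*(q - 4)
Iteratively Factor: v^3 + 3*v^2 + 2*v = (v)*(v^2 + 3*v + 2) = v*(v + 2)*(v + 1)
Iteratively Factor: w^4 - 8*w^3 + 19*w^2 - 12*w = (w - 1)*(w^3 - 7*w^2 + 12*w) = (w - 4)*(w - 1)*(w^2 - 3*w) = (w - 4)*(w - 3)*(w - 1)*(w)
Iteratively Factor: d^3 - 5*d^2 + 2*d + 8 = (d - 2)*(d^2 - 3*d - 4) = (d - 2)*(d + 1)*(d - 4)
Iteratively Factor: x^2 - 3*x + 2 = (x - 1)*(x - 2)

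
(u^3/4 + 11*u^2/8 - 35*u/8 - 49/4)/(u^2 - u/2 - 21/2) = (u^2 + 9*u + 14)/(4*(u + 3))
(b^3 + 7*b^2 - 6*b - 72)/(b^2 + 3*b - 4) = (b^2 + 3*b - 18)/(b - 1)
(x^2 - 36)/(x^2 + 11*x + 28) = (x^2 - 36)/(x^2 + 11*x + 28)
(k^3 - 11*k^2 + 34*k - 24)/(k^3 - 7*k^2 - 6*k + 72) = (k - 1)/(k + 3)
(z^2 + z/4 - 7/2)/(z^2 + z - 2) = (z - 7/4)/(z - 1)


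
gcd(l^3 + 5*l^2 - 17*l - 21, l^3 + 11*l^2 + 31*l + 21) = l^2 + 8*l + 7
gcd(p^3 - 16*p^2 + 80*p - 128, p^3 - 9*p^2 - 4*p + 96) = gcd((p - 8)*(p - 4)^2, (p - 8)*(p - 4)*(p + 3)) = p^2 - 12*p + 32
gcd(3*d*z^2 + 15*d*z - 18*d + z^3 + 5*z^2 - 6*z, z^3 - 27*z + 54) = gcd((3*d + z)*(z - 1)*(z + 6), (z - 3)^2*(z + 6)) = z + 6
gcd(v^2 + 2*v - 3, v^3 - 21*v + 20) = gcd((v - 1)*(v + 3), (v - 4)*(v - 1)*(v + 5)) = v - 1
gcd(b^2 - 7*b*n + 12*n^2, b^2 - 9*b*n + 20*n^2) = b - 4*n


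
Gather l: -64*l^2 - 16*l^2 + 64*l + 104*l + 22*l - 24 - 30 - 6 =-80*l^2 + 190*l - 60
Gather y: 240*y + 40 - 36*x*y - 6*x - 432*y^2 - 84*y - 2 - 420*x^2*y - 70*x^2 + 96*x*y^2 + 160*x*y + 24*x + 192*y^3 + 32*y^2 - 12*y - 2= -70*x^2 + 18*x + 192*y^3 + y^2*(96*x - 400) + y*(-420*x^2 + 124*x + 144) + 36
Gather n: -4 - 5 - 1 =-10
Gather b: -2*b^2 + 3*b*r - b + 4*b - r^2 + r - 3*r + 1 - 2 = -2*b^2 + b*(3*r + 3) - r^2 - 2*r - 1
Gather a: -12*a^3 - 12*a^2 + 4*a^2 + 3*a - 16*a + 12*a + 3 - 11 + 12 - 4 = -12*a^3 - 8*a^2 - a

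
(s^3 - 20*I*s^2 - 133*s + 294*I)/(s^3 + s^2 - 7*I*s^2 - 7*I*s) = (s^2 - 13*I*s - 42)/(s*(s + 1))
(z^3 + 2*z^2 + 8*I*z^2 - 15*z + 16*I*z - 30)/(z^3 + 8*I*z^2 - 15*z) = (z + 2)/z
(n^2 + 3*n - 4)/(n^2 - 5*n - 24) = (-n^2 - 3*n + 4)/(-n^2 + 5*n + 24)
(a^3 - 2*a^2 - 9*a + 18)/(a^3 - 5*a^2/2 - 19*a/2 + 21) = 2*(a - 3)/(2*a - 7)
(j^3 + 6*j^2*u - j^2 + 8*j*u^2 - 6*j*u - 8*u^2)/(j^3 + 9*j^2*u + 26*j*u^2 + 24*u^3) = (j - 1)/(j + 3*u)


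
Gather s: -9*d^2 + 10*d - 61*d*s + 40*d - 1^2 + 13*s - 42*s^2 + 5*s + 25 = -9*d^2 + 50*d - 42*s^2 + s*(18 - 61*d) + 24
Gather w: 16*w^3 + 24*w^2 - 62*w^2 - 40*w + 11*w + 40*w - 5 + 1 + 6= 16*w^3 - 38*w^2 + 11*w + 2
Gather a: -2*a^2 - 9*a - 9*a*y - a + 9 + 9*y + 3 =-2*a^2 + a*(-9*y - 10) + 9*y + 12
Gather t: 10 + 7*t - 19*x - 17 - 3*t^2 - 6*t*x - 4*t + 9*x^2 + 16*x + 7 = -3*t^2 + t*(3 - 6*x) + 9*x^2 - 3*x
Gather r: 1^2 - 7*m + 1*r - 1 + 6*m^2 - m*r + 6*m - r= 6*m^2 - m*r - m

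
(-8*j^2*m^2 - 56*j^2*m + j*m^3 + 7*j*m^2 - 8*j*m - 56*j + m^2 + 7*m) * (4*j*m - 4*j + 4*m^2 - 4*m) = -32*j^3*m^3 - 192*j^3*m^2 + 224*j^3*m - 28*j^2*m^4 - 168*j^2*m^3 + 164*j^2*m^2 - 192*j^2*m + 224*j^2 + 4*j*m^5 + 24*j*m^4 - 56*j*m^3 - 168*j*m^2 + 196*j*m + 4*m^4 + 24*m^3 - 28*m^2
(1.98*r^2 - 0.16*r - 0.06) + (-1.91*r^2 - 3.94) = 0.0700000000000001*r^2 - 0.16*r - 4.0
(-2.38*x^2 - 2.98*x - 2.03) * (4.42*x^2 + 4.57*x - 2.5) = -10.5196*x^4 - 24.0482*x^3 - 16.6412*x^2 - 1.8271*x + 5.075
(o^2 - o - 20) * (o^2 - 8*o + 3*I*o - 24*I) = o^4 - 9*o^3 + 3*I*o^3 - 12*o^2 - 27*I*o^2 + 160*o - 36*I*o + 480*I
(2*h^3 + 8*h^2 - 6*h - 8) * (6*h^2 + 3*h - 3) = 12*h^5 + 54*h^4 - 18*h^3 - 90*h^2 - 6*h + 24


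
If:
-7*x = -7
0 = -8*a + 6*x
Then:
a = 3/4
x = 1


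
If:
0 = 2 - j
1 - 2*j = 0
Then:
No Solution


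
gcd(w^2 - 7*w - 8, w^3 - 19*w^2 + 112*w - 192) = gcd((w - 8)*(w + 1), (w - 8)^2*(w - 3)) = w - 8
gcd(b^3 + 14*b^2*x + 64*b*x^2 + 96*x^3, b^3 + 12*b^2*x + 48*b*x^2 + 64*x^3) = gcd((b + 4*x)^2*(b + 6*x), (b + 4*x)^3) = b^2 + 8*b*x + 16*x^2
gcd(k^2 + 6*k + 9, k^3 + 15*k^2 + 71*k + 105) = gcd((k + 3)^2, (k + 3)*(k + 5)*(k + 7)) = k + 3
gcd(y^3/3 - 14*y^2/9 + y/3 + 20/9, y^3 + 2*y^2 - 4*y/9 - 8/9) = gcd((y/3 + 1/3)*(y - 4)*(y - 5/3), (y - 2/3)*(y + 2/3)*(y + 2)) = 1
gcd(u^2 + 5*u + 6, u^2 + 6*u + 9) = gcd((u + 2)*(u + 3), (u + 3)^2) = u + 3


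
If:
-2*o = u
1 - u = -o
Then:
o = -1/3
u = 2/3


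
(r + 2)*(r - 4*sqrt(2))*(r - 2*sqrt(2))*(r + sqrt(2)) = r^4 - 5*sqrt(2)*r^3 + 2*r^3 - 10*sqrt(2)*r^2 + 4*r^2 + 8*r + 16*sqrt(2)*r + 32*sqrt(2)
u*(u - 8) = u^2 - 8*u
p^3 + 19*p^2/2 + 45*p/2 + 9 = (p + 1/2)*(p + 3)*(p + 6)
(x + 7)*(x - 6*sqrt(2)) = x^2 - 6*sqrt(2)*x + 7*x - 42*sqrt(2)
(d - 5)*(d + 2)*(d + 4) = d^3 + d^2 - 22*d - 40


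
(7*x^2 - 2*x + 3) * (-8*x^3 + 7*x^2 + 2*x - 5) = -56*x^5 + 65*x^4 - 24*x^3 - 18*x^2 + 16*x - 15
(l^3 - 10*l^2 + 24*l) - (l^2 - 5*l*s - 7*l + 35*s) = l^3 - 11*l^2 + 5*l*s + 31*l - 35*s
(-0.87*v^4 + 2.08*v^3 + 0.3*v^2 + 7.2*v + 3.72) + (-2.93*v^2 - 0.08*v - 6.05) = -0.87*v^4 + 2.08*v^3 - 2.63*v^2 + 7.12*v - 2.33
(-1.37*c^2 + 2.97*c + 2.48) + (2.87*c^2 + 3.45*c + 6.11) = 1.5*c^2 + 6.42*c + 8.59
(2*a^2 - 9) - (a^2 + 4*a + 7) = a^2 - 4*a - 16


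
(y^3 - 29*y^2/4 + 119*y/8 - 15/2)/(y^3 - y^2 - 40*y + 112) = (8*y^2 - 26*y + 15)/(8*(y^2 + 3*y - 28))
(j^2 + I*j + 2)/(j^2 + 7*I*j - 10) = (j - I)/(j + 5*I)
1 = 1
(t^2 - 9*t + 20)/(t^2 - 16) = (t - 5)/(t + 4)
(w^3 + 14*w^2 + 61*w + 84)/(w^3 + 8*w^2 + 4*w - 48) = (w^2 + 10*w + 21)/(w^2 + 4*w - 12)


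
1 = 1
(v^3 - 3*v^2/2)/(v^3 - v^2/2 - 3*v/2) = v/(v + 1)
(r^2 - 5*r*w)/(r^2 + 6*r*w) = (r - 5*w)/(r + 6*w)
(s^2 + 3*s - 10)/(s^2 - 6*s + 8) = (s + 5)/(s - 4)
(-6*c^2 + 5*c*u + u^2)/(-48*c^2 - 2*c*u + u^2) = (-c + u)/(-8*c + u)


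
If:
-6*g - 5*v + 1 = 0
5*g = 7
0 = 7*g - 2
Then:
No Solution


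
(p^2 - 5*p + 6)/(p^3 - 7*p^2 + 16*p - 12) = 1/(p - 2)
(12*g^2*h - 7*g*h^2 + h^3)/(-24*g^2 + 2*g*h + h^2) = h*(-3*g + h)/(6*g + h)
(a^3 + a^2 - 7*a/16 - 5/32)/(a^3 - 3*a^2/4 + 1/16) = (4*a + 5)/(2*(2*a - 1))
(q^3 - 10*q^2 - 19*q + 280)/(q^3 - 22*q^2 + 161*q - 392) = (q + 5)/(q - 7)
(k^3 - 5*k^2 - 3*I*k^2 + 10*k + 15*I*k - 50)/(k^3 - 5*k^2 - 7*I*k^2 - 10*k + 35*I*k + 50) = (k + 2*I)/(k - 2*I)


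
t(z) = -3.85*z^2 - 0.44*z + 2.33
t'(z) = -7.7*z - 0.44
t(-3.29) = -37.90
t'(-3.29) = 24.89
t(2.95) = -32.47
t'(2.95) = -23.16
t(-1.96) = -11.60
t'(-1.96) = 14.65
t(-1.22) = -2.86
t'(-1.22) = 8.95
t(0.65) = 0.42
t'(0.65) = -5.44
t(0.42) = 1.47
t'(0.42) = -3.67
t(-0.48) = 1.65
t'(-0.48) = 3.26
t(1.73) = -9.95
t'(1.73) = -13.76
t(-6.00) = -133.63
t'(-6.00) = 45.76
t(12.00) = -557.35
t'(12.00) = -92.84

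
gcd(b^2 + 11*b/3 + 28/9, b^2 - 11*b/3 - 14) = b + 7/3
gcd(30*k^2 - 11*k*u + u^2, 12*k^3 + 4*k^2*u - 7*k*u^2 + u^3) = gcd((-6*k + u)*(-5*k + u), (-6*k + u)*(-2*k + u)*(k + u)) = -6*k + u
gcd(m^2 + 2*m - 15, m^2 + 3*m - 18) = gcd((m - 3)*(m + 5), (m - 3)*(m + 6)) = m - 3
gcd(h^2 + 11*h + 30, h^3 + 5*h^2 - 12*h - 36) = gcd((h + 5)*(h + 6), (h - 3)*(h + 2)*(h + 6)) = h + 6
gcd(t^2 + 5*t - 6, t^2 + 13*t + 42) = t + 6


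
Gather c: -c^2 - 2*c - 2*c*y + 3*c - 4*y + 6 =-c^2 + c*(1 - 2*y) - 4*y + 6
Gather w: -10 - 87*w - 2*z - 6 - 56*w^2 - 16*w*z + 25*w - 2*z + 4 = -56*w^2 + w*(-16*z - 62) - 4*z - 12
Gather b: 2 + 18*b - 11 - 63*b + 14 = 5 - 45*b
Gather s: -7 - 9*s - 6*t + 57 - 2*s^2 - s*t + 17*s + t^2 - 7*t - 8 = -2*s^2 + s*(8 - t) + t^2 - 13*t + 42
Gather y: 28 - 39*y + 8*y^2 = 8*y^2 - 39*y + 28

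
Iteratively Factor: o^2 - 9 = (o - 3)*(o + 3)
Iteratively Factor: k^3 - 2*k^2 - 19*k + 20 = (k - 1)*(k^2 - k - 20) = (k - 5)*(k - 1)*(k + 4)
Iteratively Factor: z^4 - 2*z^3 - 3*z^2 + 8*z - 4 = (z - 1)*(z^3 - z^2 - 4*z + 4) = (z - 1)^2*(z^2 - 4) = (z - 2)*(z - 1)^2*(z + 2)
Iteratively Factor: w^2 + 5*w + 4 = (w + 1)*(w + 4)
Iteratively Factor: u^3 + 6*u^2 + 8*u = (u)*(u^2 + 6*u + 8) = u*(u + 2)*(u + 4)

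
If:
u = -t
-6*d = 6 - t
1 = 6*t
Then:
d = -35/36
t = 1/6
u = -1/6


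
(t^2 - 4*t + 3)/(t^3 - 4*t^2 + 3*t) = 1/t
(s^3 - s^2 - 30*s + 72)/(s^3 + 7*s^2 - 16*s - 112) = (s^2 + 3*s - 18)/(s^2 + 11*s + 28)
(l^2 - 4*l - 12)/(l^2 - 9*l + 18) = (l + 2)/(l - 3)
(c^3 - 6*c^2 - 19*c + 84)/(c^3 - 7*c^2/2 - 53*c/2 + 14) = 2*(c - 3)/(2*c - 1)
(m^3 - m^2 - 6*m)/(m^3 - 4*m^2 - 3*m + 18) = m/(m - 3)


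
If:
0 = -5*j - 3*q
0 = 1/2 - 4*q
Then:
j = -3/40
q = 1/8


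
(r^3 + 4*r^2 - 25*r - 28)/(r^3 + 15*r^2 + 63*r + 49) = (r - 4)/(r + 7)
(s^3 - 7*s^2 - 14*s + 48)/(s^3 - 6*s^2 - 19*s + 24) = (s - 2)/(s - 1)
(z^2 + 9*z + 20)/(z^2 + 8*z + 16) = (z + 5)/(z + 4)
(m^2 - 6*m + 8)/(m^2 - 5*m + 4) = (m - 2)/(m - 1)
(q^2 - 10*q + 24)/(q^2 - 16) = (q - 6)/(q + 4)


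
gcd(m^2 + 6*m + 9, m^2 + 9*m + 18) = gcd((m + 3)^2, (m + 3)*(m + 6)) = m + 3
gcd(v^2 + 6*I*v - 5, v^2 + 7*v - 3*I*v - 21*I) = 1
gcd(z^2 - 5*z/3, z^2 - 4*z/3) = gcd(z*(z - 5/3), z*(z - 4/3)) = z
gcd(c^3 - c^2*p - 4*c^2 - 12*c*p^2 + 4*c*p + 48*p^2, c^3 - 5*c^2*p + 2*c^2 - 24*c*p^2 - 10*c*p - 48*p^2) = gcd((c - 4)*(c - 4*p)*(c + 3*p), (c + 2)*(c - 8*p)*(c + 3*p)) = c + 3*p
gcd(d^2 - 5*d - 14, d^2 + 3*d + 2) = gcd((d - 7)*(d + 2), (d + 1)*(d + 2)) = d + 2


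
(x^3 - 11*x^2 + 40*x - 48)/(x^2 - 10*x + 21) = (x^2 - 8*x + 16)/(x - 7)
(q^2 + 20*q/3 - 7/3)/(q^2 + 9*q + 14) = (q - 1/3)/(q + 2)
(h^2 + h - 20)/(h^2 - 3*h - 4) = (h + 5)/(h + 1)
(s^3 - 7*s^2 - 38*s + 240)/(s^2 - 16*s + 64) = (s^2 + s - 30)/(s - 8)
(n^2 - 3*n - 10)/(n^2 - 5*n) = (n + 2)/n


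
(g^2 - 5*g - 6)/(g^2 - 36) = (g + 1)/(g + 6)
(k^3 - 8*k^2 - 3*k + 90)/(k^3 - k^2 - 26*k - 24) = (k^2 - 2*k - 15)/(k^2 + 5*k + 4)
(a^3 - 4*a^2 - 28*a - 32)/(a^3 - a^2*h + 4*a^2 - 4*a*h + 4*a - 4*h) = (a - 8)/(a - h)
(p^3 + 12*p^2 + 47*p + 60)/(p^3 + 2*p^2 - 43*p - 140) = (p + 3)/(p - 7)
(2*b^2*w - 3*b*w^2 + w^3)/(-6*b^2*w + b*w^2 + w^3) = (-b + w)/(3*b + w)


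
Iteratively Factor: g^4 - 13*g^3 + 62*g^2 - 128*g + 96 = (g - 3)*(g^3 - 10*g^2 + 32*g - 32) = (g - 3)*(g - 2)*(g^2 - 8*g + 16) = (g - 4)*(g - 3)*(g - 2)*(g - 4)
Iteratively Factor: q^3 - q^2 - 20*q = (q - 5)*(q^2 + 4*q) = q*(q - 5)*(q + 4)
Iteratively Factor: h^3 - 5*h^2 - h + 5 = (h - 5)*(h^2 - 1) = (h - 5)*(h - 1)*(h + 1)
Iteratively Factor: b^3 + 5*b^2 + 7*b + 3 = (b + 3)*(b^2 + 2*b + 1) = (b + 1)*(b + 3)*(b + 1)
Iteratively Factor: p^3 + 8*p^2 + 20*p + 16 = (p + 2)*(p^2 + 6*p + 8) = (p + 2)^2*(p + 4)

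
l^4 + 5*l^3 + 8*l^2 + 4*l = l*(l + 1)*(l + 2)^2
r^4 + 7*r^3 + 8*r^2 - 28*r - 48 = (r - 2)*(r + 2)*(r + 3)*(r + 4)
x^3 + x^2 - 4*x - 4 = (x - 2)*(x + 1)*(x + 2)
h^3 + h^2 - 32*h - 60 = (h - 6)*(h + 2)*(h + 5)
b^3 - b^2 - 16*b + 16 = (b - 4)*(b - 1)*(b + 4)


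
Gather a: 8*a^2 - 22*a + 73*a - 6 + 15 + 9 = 8*a^2 + 51*a + 18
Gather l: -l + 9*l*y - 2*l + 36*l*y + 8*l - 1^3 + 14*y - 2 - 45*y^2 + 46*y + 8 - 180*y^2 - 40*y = l*(45*y + 5) - 225*y^2 + 20*y + 5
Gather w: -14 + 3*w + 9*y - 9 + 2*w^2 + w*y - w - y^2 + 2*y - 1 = 2*w^2 + w*(y + 2) - y^2 + 11*y - 24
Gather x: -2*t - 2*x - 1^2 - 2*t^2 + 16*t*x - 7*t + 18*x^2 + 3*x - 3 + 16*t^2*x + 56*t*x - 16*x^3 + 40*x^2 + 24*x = -2*t^2 - 9*t - 16*x^3 + 58*x^2 + x*(16*t^2 + 72*t + 25) - 4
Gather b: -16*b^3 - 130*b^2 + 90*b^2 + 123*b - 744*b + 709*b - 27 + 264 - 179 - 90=-16*b^3 - 40*b^2 + 88*b - 32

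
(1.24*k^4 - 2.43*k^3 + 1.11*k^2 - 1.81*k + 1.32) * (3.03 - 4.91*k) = -6.0884*k^5 + 15.6885*k^4 - 12.813*k^3 + 12.2504*k^2 - 11.9655*k + 3.9996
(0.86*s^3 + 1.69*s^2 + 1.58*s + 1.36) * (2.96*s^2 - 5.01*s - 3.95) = 2.5456*s^5 + 0.6938*s^4 - 7.1871*s^3 - 10.5657*s^2 - 13.0546*s - 5.372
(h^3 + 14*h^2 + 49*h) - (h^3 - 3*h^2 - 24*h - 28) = 17*h^2 + 73*h + 28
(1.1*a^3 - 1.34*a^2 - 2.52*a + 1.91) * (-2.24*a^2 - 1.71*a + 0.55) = -2.464*a^5 + 1.1206*a^4 + 8.5412*a^3 - 0.706200000000001*a^2 - 4.6521*a + 1.0505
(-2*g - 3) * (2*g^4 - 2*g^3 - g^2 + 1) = -4*g^5 - 2*g^4 + 8*g^3 + 3*g^2 - 2*g - 3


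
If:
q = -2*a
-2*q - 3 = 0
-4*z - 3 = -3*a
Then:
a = 3/4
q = -3/2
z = -3/16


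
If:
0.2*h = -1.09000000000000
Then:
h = -5.45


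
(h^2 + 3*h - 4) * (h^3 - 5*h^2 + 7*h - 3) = h^5 - 2*h^4 - 12*h^3 + 38*h^2 - 37*h + 12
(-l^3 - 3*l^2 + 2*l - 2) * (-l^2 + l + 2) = l^5 + 2*l^4 - 7*l^3 - 2*l^2 + 2*l - 4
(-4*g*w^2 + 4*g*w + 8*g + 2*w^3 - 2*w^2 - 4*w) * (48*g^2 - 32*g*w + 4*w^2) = -192*g^3*w^2 + 192*g^3*w + 384*g^3 + 224*g^2*w^3 - 224*g^2*w^2 - 448*g^2*w - 80*g*w^4 + 80*g*w^3 + 160*g*w^2 + 8*w^5 - 8*w^4 - 16*w^3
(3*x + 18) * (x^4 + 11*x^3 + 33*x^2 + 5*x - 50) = 3*x^5 + 51*x^4 + 297*x^3 + 609*x^2 - 60*x - 900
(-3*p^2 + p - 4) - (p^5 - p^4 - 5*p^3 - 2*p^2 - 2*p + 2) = -p^5 + p^4 + 5*p^3 - p^2 + 3*p - 6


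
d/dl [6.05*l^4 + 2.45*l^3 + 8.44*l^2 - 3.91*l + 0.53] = 24.2*l^3 + 7.35*l^2 + 16.88*l - 3.91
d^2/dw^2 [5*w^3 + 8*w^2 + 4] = 30*w + 16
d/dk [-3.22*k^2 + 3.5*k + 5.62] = 3.5 - 6.44*k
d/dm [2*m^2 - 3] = 4*m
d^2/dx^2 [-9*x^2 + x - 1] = -18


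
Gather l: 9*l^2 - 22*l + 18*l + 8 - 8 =9*l^2 - 4*l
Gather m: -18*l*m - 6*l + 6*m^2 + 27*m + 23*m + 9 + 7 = -6*l + 6*m^2 + m*(50 - 18*l) + 16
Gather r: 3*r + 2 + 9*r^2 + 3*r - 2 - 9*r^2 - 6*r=0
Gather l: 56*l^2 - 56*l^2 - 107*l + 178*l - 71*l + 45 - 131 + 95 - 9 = 0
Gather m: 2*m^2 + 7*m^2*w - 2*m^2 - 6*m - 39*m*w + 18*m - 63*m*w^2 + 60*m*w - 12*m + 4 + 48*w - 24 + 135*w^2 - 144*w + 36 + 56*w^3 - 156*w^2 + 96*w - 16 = 7*m^2*w + m*(-63*w^2 + 21*w) + 56*w^3 - 21*w^2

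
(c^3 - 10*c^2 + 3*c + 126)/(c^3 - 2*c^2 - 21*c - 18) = (c - 7)/(c + 1)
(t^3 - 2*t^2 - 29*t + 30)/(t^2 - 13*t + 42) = (t^2 + 4*t - 5)/(t - 7)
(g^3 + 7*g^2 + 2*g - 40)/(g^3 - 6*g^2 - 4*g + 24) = (g^2 + 9*g + 20)/(g^2 - 4*g - 12)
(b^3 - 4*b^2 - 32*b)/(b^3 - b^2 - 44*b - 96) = b/(b + 3)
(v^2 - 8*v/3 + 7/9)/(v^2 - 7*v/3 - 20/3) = (-9*v^2 + 24*v - 7)/(3*(-3*v^2 + 7*v + 20))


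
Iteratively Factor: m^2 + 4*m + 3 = (m + 1)*(m + 3)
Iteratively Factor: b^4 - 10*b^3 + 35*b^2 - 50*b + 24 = (b - 4)*(b^3 - 6*b^2 + 11*b - 6) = (b - 4)*(b - 2)*(b^2 - 4*b + 3) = (b - 4)*(b - 2)*(b - 1)*(b - 3)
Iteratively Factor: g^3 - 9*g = (g - 3)*(g^2 + 3*g) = (g - 3)*(g + 3)*(g)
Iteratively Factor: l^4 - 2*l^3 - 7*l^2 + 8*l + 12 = (l + 1)*(l^3 - 3*l^2 - 4*l + 12) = (l + 1)*(l + 2)*(l^2 - 5*l + 6) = (l - 3)*(l + 1)*(l + 2)*(l - 2)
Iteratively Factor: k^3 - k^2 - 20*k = (k + 4)*(k^2 - 5*k) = k*(k + 4)*(k - 5)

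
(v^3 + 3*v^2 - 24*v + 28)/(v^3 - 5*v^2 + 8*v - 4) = (v + 7)/(v - 1)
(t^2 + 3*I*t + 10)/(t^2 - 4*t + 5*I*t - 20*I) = (t - 2*I)/(t - 4)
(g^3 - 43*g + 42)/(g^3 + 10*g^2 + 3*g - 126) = (g^2 - 7*g + 6)/(g^2 + 3*g - 18)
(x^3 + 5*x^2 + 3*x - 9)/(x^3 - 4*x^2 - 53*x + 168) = (x^3 + 5*x^2 + 3*x - 9)/(x^3 - 4*x^2 - 53*x + 168)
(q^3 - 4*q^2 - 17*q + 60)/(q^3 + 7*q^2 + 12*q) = (q^2 - 8*q + 15)/(q*(q + 3))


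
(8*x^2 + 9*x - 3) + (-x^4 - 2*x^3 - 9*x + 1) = -x^4 - 2*x^3 + 8*x^2 - 2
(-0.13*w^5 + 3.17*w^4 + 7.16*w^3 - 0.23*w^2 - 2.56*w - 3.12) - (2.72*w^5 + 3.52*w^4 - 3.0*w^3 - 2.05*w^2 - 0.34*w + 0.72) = -2.85*w^5 - 0.35*w^4 + 10.16*w^3 + 1.82*w^2 - 2.22*w - 3.84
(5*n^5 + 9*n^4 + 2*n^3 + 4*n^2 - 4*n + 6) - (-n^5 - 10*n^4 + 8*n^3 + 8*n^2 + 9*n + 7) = 6*n^5 + 19*n^4 - 6*n^3 - 4*n^2 - 13*n - 1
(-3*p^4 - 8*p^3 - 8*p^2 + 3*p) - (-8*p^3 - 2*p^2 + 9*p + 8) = -3*p^4 - 6*p^2 - 6*p - 8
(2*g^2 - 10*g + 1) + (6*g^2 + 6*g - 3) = 8*g^2 - 4*g - 2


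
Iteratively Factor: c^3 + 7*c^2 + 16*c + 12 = (c + 2)*(c^2 + 5*c + 6) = (c + 2)*(c + 3)*(c + 2)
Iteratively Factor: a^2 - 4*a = (a - 4)*(a)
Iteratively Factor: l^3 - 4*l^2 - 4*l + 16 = (l - 2)*(l^2 - 2*l - 8) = (l - 4)*(l - 2)*(l + 2)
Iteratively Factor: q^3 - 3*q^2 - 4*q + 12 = (q - 2)*(q^2 - q - 6) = (q - 3)*(q - 2)*(q + 2)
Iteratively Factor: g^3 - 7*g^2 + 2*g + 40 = (g + 2)*(g^2 - 9*g + 20) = (g - 5)*(g + 2)*(g - 4)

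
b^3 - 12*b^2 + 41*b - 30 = (b - 6)*(b - 5)*(b - 1)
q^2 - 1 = (q - 1)*(q + 1)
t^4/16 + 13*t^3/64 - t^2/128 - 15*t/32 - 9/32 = (t/4 + 1/2)^2*(t - 3/2)*(t + 3/4)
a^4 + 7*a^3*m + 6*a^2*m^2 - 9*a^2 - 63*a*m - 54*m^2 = (a - 3)*(a + 3)*(a + m)*(a + 6*m)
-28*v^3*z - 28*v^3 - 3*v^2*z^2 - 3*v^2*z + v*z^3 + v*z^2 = (-7*v + z)*(4*v + z)*(v*z + v)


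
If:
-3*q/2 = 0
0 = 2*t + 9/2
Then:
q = 0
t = -9/4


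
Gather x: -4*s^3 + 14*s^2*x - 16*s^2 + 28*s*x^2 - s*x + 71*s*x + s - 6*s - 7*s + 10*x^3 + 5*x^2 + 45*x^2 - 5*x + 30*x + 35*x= -4*s^3 - 16*s^2 - 12*s + 10*x^3 + x^2*(28*s + 50) + x*(14*s^2 + 70*s + 60)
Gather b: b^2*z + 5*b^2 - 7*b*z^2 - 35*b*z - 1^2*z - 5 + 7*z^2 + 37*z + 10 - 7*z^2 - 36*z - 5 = b^2*(z + 5) + b*(-7*z^2 - 35*z)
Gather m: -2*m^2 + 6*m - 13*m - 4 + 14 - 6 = -2*m^2 - 7*m + 4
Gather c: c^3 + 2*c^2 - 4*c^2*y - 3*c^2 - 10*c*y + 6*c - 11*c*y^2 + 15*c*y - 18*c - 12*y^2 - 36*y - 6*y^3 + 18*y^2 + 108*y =c^3 + c^2*(-4*y - 1) + c*(-11*y^2 + 5*y - 12) - 6*y^3 + 6*y^2 + 72*y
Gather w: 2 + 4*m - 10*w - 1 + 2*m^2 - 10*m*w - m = 2*m^2 + 3*m + w*(-10*m - 10) + 1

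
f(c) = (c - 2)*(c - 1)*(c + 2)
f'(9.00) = 221.00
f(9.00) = 616.00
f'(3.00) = 17.00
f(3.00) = 10.00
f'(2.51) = 9.88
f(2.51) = 3.47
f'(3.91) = 34.04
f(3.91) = 32.85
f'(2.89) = 15.28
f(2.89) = 8.23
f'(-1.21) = 2.81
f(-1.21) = 5.60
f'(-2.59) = 21.30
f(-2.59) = -9.72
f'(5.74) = 83.36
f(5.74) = 137.21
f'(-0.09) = -3.80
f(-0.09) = 4.35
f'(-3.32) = 35.71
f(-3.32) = -30.34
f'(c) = (c - 2)*(c - 1) + (c - 2)*(c + 2) + (c - 1)*(c + 2) = 3*c^2 - 2*c - 4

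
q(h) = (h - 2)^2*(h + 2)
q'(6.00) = 80.00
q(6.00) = 128.00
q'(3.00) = 11.00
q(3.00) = 5.00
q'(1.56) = -2.94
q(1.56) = 0.69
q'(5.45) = 63.31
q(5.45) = 88.67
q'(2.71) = 7.19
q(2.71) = 2.37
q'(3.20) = 13.92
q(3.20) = 7.49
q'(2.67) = 6.71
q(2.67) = 2.10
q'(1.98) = -0.16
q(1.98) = 0.00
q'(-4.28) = 68.08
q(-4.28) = -89.92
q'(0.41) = -5.14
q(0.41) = 6.09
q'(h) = (h - 2)^2 + (h + 2)*(2*h - 4) = (h - 2)*(3*h + 2)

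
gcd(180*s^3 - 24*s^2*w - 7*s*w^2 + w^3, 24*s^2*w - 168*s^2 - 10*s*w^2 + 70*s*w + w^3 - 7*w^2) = 6*s - w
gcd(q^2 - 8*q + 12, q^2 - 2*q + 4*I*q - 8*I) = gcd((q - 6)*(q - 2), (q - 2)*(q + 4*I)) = q - 2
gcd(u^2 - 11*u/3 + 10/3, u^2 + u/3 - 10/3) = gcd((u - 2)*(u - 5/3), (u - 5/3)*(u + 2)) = u - 5/3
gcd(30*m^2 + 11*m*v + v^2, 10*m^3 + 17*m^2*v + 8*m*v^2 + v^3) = 5*m + v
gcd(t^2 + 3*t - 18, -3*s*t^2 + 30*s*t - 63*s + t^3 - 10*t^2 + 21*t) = t - 3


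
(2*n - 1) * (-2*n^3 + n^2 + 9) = -4*n^4 + 4*n^3 - n^2 + 18*n - 9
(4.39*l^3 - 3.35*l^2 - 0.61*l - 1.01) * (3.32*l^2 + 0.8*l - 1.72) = 14.5748*l^5 - 7.61*l^4 - 12.256*l^3 + 1.9208*l^2 + 0.2412*l + 1.7372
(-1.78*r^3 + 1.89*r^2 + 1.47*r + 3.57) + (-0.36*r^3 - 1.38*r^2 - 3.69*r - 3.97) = -2.14*r^3 + 0.51*r^2 - 2.22*r - 0.4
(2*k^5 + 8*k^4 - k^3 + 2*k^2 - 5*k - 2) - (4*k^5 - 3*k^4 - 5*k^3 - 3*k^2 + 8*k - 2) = -2*k^5 + 11*k^4 + 4*k^3 + 5*k^2 - 13*k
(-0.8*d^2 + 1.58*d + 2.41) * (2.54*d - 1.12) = -2.032*d^3 + 4.9092*d^2 + 4.3518*d - 2.6992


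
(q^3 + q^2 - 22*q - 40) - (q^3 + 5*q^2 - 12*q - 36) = -4*q^2 - 10*q - 4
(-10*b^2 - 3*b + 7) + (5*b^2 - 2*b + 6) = -5*b^2 - 5*b + 13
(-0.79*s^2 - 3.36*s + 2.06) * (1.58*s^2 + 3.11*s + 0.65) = -1.2482*s^4 - 7.7657*s^3 - 7.7083*s^2 + 4.2226*s + 1.339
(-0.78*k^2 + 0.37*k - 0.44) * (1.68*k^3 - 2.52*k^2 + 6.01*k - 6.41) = -1.3104*k^5 + 2.5872*k^4 - 6.3594*k^3 + 8.3323*k^2 - 5.0161*k + 2.8204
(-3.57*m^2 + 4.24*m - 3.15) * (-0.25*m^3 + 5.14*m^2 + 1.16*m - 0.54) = 0.8925*m^5 - 19.4098*m^4 + 18.4399*m^3 - 9.3448*m^2 - 5.9436*m + 1.701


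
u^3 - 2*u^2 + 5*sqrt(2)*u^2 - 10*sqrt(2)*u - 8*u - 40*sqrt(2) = (u - 4)*(u + 2)*(u + 5*sqrt(2))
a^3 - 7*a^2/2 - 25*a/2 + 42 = (a - 4)*(a - 3)*(a + 7/2)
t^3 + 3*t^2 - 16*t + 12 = (t - 2)*(t - 1)*(t + 6)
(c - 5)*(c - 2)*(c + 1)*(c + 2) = c^4 - 4*c^3 - 9*c^2 + 16*c + 20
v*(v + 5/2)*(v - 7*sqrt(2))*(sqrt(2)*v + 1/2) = sqrt(2)*v^4 - 27*v^3/2 + 5*sqrt(2)*v^3/2 - 135*v^2/4 - 7*sqrt(2)*v^2/2 - 35*sqrt(2)*v/4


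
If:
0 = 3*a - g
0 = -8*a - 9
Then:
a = -9/8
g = -27/8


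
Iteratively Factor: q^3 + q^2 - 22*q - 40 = (q - 5)*(q^2 + 6*q + 8) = (q - 5)*(q + 2)*(q + 4)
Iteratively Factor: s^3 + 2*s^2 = (s + 2)*(s^2) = s*(s + 2)*(s)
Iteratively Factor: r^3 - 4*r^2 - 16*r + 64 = (r + 4)*(r^2 - 8*r + 16) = (r - 4)*(r + 4)*(r - 4)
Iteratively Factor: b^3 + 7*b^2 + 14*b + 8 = (b + 2)*(b^2 + 5*b + 4) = (b + 1)*(b + 2)*(b + 4)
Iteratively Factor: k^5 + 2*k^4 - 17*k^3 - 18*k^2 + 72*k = (k + 4)*(k^4 - 2*k^3 - 9*k^2 + 18*k) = (k - 2)*(k + 4)*(k^3 - 9*k) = k*(k - 2)*(k + 4)*(k^2 - 9) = k*(k - 2)*(k + 3)*(k + 4)*(k - 3)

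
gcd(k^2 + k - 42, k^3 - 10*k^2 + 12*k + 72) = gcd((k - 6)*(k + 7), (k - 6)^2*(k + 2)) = k - 6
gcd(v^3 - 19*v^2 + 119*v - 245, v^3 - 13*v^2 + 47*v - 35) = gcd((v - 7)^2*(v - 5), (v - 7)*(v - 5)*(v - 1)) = v^2 - 12*v + 35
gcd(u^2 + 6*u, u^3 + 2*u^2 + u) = u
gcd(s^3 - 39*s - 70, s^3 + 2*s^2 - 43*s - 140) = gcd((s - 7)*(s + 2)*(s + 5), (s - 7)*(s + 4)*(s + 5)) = s^2 - 2*s - 35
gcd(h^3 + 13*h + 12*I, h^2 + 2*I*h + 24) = h - 4*I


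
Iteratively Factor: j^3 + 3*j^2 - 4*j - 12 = (j + 3)*(j^2 - 4) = (j - 2)*(j + 3)*(j + 2)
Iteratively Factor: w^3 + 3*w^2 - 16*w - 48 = (w + 3)*(w^2 - 16) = (w - 4)*(w + 3)*(w + 4)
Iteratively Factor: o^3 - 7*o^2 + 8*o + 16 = (o - 4)*(o^2 - 3*o - 4) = (o - 4)^2*(o + 1)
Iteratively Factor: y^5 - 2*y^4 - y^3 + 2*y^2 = (y - 2)*(y^4 - y^2) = y*(y - 2)*(y^3 - y) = y^2*(y - 2)*(y^2 - 1) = y^2*(y - 2)*(y - 1)*(y + 1)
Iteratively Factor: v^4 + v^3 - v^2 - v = (v + 1)*(v^3 - v) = v*(v + 1)*(v^2 - 1) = v*(v + 1)^2*(v - 1)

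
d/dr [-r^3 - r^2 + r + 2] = -3*r^2 - 2*r + 1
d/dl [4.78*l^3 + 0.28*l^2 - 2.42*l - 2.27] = 14.34*l^2 + 0.56*l - 2.42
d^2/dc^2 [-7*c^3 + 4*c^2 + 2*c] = 8 - 42*c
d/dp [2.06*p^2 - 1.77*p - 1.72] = 4.12*p - 1.77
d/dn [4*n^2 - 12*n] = 8*n - 12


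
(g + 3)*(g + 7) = g^2 + 10*g + 21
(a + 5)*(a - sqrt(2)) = a^2 - sqrt(2)*a + 5*a - 5*sqrt(2)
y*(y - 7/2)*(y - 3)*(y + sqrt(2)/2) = y^4 - 13*y^3/2 + sqrt(2)*y^3/2 - 13*sqrt(2)*y^2/4 + 21*y^2/2 + 21*sqrt(2)*y/4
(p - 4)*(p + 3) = p^2 - p - 12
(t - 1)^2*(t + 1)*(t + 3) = t^4 + 2*t^3 - 4*t^2 - 2*t + 3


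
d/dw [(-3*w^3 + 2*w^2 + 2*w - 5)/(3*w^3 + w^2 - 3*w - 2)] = (-9*w^4 + 6*w^3 + 55*w^2 + 2*w - 19)/(9*w^6 + 6*w^5 - 17*w^4 - 18*w^3 + 5*w^2 + 12*w + 4)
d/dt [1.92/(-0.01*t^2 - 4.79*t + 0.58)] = (0.0384*t + 9.1968)/(0.01*t^2 + 4.79*t - 0.58)^2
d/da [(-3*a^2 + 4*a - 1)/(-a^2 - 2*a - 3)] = 2*(5*a^2 + 8*a - 7)/(a^4 + 4*a^3 + 10*a^2 + 12*a + 9)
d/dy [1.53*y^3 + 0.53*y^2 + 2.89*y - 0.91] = 4.59*y^2 + 1.06*y + 2.89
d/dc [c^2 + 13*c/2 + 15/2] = 2*c + 13/2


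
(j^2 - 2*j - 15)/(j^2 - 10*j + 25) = (j + 3)/(j - 5)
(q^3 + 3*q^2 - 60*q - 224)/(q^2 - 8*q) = q + 11 + 28/q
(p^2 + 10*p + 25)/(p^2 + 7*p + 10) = (p + 5)/(p + 2)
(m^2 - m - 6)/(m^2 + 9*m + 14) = (m - 3)/(m + 7)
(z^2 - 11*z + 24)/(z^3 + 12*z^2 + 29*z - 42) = (z^2 - 11*z + 24)/(z^3 + 12*z^2 + 29*z - 42)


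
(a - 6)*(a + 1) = a^2 - 5*a - 6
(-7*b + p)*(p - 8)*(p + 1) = -7*b*p^2 + 49*b*p + 56*b + p^3 - 7*p^2 - 8*p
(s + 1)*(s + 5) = s^2 + 6*s + 5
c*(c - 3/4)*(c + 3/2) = c^3 + 3*c^2/4 - 9*c/8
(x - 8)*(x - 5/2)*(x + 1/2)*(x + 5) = x^4 - 5*x^3 - 141*x^2/4 + 335*x/4 + 50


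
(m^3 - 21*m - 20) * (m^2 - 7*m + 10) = m^5 - 7*m^4 - 11*m^3 + 127*m^2 - 70*m - 200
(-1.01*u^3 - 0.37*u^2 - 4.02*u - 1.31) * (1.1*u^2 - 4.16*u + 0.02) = -1.111*u^5 + 3.7946*u^4 - 2.903*u^3 + 15.2748*u^2 + 5.3692*u - 0.0262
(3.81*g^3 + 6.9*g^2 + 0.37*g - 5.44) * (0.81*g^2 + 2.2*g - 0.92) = 3.0861*g^5 + 13.971*g^4 + 11.9745*g^3 - 9.9404*g^2 - 12.3084*g + 5.0048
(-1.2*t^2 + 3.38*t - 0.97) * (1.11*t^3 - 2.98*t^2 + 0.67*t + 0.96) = -1.332*t^5 + 7.3278*t^4 - 11.9531*t^3 + 4.0032*t^2 + 2.5949*t - 0.9312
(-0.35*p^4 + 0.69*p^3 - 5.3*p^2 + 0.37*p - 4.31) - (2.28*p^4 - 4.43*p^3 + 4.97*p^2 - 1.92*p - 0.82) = -2.63*p^4 + 5.12*p^3 - 10.27*p^2 + 2.29*p - 3.49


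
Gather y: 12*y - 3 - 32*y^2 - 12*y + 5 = 2 - 32*y^2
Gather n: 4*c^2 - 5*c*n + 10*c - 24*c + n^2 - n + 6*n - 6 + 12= 4*c^2 - 14*c + n^2 + n*(5 - 5*c) + 6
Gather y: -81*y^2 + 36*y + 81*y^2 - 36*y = 0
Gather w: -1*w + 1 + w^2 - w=w^2 - 2*w + 1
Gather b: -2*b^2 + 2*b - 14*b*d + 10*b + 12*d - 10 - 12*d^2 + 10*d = -2*b^2 + b*(12 - 14*d) - 12*d^2 + 22*d - 10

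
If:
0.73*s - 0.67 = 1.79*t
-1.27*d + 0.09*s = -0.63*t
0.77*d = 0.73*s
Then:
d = -0.26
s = -0.28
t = -0.49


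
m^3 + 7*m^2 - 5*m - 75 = (m - 3)*(m + 5)^2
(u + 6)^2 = u^2 + 12*u + 36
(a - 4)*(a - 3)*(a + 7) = a^3 - 37*a + 84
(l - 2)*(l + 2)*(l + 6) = l^3 + 6*l^2 - 4*l - 24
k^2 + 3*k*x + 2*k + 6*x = (k + 2)*(k + 3*x)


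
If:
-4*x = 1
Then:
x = -1/4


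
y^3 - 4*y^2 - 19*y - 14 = (y - 7)*(y + 1)*(y + 2)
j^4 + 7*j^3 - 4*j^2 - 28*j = j*(j - 2)*(j + 2)*(j + 7)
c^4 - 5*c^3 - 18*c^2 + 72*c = c*(c - 6)*(c - 3)*(c + 4)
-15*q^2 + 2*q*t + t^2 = (-3*q + t)*(5*q + t)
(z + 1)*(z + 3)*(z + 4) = z^3 + 8*z^2 + 19*z + 12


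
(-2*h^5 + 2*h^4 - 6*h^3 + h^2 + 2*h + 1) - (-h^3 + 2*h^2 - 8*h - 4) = -2*h^5 + 2*h^4 - 5*h^3 - h^2 + 10*h + 5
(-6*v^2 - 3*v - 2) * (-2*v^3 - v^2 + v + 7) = 12*v^5 + 12*v^4 + v^3 - 43*v^2 - 23*v - 14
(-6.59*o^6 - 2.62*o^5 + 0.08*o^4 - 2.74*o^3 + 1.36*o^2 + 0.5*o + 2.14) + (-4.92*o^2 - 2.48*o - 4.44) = -6.59*o^6 - 2.62*o^5 + 0.08*o^4 - 2.74*o^3 - 3.56*o^2 - 1.98*o - 2.3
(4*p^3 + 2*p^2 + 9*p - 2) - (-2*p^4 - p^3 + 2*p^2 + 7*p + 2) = 2*p^4 + 5*p^3 + 2*p - 4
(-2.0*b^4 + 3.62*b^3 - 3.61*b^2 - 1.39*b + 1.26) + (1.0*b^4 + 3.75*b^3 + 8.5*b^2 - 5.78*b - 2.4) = -1.0*b^4 + 7.37*b^3 + 4.89*b^2 - 7.17*b - 1.14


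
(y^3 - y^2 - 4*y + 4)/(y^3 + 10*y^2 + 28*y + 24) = (y^2 - 3*y + 2)/(y^2 + 8*y + 12)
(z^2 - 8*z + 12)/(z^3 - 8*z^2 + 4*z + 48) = (z - 2)/(z^2 - 2*z - 8)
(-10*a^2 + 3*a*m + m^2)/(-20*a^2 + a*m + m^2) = (2*a - m)/(4*a - m)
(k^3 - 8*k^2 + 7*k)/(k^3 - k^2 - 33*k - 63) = k*(k - 1)/(k^2 + 6*k + 9)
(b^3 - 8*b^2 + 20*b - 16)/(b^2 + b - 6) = (b^2 - 6*b + 8)/(b + 3)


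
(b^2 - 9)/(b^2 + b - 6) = (b - 3)/(b - 2)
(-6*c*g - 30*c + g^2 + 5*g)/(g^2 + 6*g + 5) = (-6*c + g)/(g + 1)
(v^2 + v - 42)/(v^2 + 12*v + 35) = (v - 6)/(v + 5)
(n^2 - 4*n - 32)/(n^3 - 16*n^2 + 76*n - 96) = (n + 4)/(n^2 - 8*n + 12)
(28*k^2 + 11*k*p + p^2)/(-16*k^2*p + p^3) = (7*k + p)/(p*(-4*k + p))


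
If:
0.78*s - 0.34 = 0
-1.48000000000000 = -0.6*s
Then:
No Solution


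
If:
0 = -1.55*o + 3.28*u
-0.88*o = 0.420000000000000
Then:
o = -0.48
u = -0.23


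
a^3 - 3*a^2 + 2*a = a*(a - 2)*(a - 1)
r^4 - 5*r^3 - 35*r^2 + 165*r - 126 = (r - 7)*(r - 3)*(r - 1)*(r + 6)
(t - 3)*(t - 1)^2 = t^3 - 5*t^2 + 7*t - 3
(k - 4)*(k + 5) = k^2 + k - 20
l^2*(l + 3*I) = l^3 + 3*I*l^2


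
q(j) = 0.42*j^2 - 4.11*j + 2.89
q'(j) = 0.84*j - 4.11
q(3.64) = -6.51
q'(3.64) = -1.05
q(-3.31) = 21.10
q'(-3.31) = -6.89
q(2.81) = -5.34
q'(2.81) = -1.75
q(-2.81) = 17.76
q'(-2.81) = -6.47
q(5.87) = -6.76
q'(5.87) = 0.82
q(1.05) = -0.96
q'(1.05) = -3.23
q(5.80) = -6.82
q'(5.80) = 0.76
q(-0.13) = 3.43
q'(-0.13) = -4.22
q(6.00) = -6.65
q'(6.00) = 0.93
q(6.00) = -6.65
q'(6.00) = 0.93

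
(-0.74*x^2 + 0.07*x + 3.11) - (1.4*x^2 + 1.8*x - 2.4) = -2.14*x^2 - 1.73*x + 5.51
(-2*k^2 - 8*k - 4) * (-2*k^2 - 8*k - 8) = 4*k^4 + 32*k^3 + 88*k^2 + 96*k + 32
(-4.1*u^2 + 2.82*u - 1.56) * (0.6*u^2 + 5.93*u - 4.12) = -2.46*u^4 - 22.621*u^3 + 32.6786*u^2 - 20.8692*u + 6.4272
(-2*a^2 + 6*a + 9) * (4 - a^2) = 2*a^4 - 6*a^3 - 17*a^2 + 24*a + 36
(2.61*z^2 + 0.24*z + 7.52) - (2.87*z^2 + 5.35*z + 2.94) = -0.26*z^2 - 5.11*z + 4.58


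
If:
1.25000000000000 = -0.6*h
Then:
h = -2.08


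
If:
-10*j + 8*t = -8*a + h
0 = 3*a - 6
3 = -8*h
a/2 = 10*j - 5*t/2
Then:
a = 2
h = -3/8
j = -527/880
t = -123/44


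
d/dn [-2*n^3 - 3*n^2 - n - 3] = -6*n^2 - 6*n - 1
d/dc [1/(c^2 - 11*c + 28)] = (11 - 2*c)/(c^2 - 11*c + 28)^2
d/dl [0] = 0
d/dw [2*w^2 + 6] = 4*w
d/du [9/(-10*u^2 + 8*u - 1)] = 36*(5*u - 2)/(10*u^2 - 8*u + 1)^2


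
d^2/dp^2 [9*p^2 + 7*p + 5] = 18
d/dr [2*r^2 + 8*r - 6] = 4*r + 8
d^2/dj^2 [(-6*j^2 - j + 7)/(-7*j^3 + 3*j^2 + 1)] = 6*(98*j^6 + 49*j^5 - 707*j^4 + 493*j^3 - 67*j^2 - 52*j + 9)/(343*j^9 - 441*j^8 + 189*j^7 - 174*j^6 + 126*j^5 - 27*j^4 + 21*j^3 - 9*j^2 - 1)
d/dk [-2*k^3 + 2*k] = 2 - 6*k^2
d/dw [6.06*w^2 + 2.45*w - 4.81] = 12.12*w + 2.45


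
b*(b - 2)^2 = b^3 - 4*b^2 + 4*b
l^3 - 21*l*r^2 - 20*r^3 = (l - 5*r)*(l + r)*(l + 4*r)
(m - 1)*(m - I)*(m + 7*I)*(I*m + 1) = I*m^4 - 5*m^3 - I*m^3 + 5*m^2 + 13*I*m^2 + 7*m - 13*I*m - 7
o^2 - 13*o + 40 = (o - 8)*(o - 5)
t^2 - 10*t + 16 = (t - 8)*(t - 2)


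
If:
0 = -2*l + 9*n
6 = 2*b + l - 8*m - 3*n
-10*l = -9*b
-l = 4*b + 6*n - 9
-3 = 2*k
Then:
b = 90/61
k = -3/2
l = 81/61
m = -159/488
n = 18/61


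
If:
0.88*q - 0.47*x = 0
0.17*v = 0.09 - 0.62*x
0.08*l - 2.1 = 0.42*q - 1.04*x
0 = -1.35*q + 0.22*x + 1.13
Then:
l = 3.25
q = 1.20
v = -7.70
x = 2.26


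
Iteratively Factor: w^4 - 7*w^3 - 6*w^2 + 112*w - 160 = (w - 2)*(w^3 - 5*w^2 - 16*w + 80) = (w - 5)*(w - 2)*(w^2 - 16) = (w - 5)*(w - 2)*(w + 4)*(w - 4)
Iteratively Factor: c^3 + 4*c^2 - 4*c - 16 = (c - 2)*(c^2 + 6*c + 8) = (c - 2)*(c + 4)*(c + 2)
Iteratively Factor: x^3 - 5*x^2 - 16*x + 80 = (x + 4)*(x^2 - 9*x + 20) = (x - 5)*(x + 4)*(x - 4)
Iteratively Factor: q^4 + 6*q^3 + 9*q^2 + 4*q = (q)*(q^3 + 6*q^2 + 9*q + 4) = q*(q + 1)*(q^2 + 5*q + 4) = q*(q + 1)*(q + 4)*(q + 1)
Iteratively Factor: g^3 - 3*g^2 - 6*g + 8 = (g + 2)*(g^2 - 5*g + 4) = (g - 4)*(g + 2)*(g - 1)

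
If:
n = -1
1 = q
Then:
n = -1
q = 1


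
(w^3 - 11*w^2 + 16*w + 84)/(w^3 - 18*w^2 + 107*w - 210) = (w + 2)/(w - 5)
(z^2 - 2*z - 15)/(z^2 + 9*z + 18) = (z - 5)/(z + 6)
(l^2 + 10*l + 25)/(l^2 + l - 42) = (l^2 + 10*l + 25)/(l^2 + l - 42)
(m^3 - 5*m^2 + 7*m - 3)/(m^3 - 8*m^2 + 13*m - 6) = (m - 3)/(m - 6)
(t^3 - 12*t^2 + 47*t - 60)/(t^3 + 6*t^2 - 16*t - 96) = (t^2 - 8*t + 15)/(t^2 + 10*t + 24)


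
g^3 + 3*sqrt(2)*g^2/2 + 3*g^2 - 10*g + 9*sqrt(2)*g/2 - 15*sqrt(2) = (g - 2)*(g + 5)*(g + 3*sqrt(2)/2)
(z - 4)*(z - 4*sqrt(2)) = z^2 - 4*sqrt(2)*z - 4*z + 16*sqrt(2)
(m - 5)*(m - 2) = m^2 - 7*m + 10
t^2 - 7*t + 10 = (t - 5)*(t - 2)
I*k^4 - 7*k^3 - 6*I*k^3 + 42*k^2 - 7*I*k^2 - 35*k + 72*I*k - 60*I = (k - 5)*(k + 3*I)*(k + 4*I)*(I*k - I)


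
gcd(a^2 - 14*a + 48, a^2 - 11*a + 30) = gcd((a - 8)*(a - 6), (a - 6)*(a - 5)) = a - 6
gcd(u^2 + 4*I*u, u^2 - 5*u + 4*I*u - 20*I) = u + 4*I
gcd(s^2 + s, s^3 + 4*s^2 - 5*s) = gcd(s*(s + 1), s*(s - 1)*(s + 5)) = s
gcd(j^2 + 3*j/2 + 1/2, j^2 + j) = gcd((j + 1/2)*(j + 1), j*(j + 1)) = j + 1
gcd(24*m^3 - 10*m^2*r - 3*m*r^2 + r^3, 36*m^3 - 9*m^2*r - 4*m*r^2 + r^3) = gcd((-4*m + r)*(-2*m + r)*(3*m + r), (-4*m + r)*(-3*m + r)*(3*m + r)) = -12*m^2 - m*r + r^2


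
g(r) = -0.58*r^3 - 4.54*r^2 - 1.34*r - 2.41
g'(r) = -1.74*r^2 - 9.08*r - 1.34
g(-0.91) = -4.51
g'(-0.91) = 5.48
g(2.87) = -57.36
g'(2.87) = -41.73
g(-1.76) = -10.95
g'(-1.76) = 9.25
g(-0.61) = -3.15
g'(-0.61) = 3.55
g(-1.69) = -10.31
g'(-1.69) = 9.04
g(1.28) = -12.78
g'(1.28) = -15.81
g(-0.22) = -2.33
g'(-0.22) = 0.57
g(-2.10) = -14.25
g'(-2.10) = 10.05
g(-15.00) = 953.69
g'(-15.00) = -256.64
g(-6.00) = -32.53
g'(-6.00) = -9.50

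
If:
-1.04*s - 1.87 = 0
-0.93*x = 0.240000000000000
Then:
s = -1.80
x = -0.26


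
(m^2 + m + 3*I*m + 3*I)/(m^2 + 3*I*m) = (m + 1)/m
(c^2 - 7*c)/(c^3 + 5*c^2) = (c - 7)/(c*(c + 5))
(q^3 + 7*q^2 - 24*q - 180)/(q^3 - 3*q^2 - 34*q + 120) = (q + 6)/(q - 4)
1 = 1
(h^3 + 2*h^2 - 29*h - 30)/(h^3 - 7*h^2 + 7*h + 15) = (h + 6)/(h - 3)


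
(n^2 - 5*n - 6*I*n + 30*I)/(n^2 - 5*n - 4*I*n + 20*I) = (n - 6*I)/(n - 4*I)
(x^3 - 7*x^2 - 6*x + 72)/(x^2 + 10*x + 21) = (x^2 - 10*x + 24)/(x + 7)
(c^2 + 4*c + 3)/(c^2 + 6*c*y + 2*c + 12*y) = (c^2 + 4*c + 3)/(c^2 + 6*c*y + 2*c + 12*y)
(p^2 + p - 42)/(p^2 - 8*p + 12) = (p + 7)/(p - 2)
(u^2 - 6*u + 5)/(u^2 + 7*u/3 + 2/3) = 3*(u^2 - 6*u + 5)/(3*u^2 + 7*u + 2)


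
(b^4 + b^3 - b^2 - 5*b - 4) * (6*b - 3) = 6*b^5 + 3*b^4 - 9*b^3 - 27*b^2 - 9*b + 12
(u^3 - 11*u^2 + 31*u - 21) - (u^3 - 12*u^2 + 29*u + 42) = u^2 + 2*u - 63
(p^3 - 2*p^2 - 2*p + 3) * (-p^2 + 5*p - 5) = -p^5 + 7*p^4 - 13*p^3 - 3*p^2 + 25*p - 15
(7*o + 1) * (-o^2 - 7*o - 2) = -7*o^3 - 50*o^2 - 21*o - 2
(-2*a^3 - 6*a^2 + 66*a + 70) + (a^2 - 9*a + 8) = -2*a^3 - 5*a^2 + 57*a + 78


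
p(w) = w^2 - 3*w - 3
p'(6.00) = 9.00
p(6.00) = 15.00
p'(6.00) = 9.00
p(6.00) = 15.00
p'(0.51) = -1.98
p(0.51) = -4.27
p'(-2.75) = -8.50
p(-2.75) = 12.81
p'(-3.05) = -9.10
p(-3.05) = 15.45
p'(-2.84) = -8.68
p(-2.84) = 13.59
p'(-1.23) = -5.46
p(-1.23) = 2.20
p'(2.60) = 2.20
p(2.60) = -4.04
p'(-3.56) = -10.12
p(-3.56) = 20.35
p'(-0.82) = -4.64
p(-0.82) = 0.13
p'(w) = 2*w - 3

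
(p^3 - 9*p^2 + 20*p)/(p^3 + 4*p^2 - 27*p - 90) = p*(p - 4)/(p^2 + 9*p + 18)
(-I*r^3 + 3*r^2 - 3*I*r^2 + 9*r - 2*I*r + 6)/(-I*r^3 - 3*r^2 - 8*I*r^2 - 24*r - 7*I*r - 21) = (r^2 + r*(2 + 3*I) + 6*I)/(r^2 + r*(7 - 3*I) - 21*I)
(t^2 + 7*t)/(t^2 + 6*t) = (t + 7)/(t + 6)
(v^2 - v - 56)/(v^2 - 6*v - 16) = (v + 7)/(v + 2)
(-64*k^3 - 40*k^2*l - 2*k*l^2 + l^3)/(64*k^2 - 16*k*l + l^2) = (-8*k^2 - 6*k*l - l^2)/(8*k - l)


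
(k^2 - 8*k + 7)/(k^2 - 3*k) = (k^2 - 8*k + 7)/(k*(k - 3))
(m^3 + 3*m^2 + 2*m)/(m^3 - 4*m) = (m + 1)/(m - 2)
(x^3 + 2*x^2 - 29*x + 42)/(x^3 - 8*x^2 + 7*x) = (x^3 + 2*x^2 - 29*x + 42)/(x*(x^2 - 8*x + 7))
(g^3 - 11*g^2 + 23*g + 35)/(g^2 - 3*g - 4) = (g^2 - 12*g + 35)/(g - 4)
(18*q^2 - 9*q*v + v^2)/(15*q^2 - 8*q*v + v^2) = (6*q - v)/(5*q - v)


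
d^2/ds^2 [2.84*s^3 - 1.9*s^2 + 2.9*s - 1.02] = 17.04*s - 3.8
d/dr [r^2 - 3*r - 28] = 2*r - 3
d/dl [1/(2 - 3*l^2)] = 6*l/(3*l^2 - 2)^2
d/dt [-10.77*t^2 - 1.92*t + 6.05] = -21.54*t - 1.92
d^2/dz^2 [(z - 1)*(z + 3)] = 2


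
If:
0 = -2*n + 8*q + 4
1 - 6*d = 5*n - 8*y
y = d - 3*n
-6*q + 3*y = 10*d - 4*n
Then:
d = 161/432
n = 13/216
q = -419/864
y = 83/432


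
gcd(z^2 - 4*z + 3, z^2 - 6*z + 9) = z - 3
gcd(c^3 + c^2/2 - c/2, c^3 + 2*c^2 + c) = c^2 + c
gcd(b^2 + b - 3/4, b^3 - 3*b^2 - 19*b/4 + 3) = b^2 + b - 3/4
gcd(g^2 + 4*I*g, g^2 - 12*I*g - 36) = 1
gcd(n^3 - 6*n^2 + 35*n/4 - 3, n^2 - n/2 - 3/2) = n - 3/2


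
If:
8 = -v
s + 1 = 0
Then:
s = -1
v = -8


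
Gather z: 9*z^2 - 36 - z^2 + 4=8*z^2 - 32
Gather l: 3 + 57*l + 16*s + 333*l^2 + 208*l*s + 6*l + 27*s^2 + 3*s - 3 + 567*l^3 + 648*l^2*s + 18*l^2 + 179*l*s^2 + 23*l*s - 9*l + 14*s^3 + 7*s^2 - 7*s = 567*l^3 + l^2*(648*s + 351) + l*(179*s^2 + 231*s + 54) + 14*s^3 + 34*s^2 + 12*s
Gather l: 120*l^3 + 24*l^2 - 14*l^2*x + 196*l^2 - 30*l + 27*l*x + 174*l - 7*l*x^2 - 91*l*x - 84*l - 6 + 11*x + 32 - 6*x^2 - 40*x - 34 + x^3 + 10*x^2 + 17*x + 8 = 120*l^3 + l^2*(220 - 14*x) + l*(-7*x^2 - 64*x + 60) + x^3 + 4*x^2 - 12*x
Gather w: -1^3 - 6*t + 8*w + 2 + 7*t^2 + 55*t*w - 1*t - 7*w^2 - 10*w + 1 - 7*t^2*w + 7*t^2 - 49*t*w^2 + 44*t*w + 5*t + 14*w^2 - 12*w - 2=14*t^2 - 2*t + w^2*(7 - 49*t) + w*(-7*t^2 + 99*t - 14)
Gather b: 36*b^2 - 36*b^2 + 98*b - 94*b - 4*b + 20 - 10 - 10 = 0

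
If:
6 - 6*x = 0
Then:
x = 1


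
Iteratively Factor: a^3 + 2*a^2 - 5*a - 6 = (a + 3)*(a^2 - a - 2) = (a + 1)*(a + 3)*(a - 2)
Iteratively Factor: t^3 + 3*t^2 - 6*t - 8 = (t + 1)*(t^2 + 2*t - 8) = (t + 1)*(t + 4)*(t - 2)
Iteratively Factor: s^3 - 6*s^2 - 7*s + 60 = (s - 5)*(s^2 - s - 12) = (s - 5)*(s - 4)*(s + 3)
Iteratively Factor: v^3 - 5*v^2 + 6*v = (v - 2)*(v^2 - 3*v) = v*(v - 2)*(v - 3)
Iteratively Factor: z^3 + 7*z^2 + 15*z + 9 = (z + 1)*(z^2 + 6*z + 9) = (z + 1)*(z + 3)*(z + 3)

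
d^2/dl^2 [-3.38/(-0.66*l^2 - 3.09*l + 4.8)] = (-2.944656*l^2 - 13.786344*l + 3.38*(1.32*l + 3.09)*(2.64*l + 6.18) + 21.41568)/(0.66*l^2 + 3.09*l - 4.8)^3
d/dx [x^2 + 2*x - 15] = 2*x + 2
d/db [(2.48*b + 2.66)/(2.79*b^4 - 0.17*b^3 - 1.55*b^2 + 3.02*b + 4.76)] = (-20.7576*b^4 - 28.8424*b^3 + 5.2006*b^2 + 8.246*b + 3.7716)/(7.7841*b^8 - 0.9486*b^7 - 8.6201*b^6 + 17.3786*b^5 + 27.9365*b^4 - 10.9804*b^3 - 5.6356*b^2 + 28.7504*b + 22.6576)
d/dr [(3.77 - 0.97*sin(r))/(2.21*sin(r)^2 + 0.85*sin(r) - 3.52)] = (2.1437*sin(r)^2 - 16.6634*sin(r) + 0.2099)*cos(r)/(4.8841*sin(r)^4 + 3.757*sin(r)^3 - 14.8359*sin(r)^2 - 5.984*sin(r) + 12.3904)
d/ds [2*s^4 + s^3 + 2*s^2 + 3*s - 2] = 8*s^3 + 3*s^2 + 4*s + 3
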